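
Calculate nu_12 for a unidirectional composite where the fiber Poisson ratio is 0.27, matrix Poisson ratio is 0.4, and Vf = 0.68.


nu_12 = nu_f*Vf + nu_m*(1-Vf) = 0.27*0.68 + 0.4*0.32 = 0.3116

0.3116


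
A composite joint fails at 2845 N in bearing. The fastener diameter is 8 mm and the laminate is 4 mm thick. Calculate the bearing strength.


sigma_br = F/(d*h) = 2845/(8*4) = 88.9 MPa

88.9 MPa


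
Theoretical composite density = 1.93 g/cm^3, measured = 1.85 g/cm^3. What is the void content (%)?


Void% = (rho_theo - rho_actual)/rho_theo * 100 = (1.93 - 1.85)/1.93 * 100 = 4.15%

4.15%


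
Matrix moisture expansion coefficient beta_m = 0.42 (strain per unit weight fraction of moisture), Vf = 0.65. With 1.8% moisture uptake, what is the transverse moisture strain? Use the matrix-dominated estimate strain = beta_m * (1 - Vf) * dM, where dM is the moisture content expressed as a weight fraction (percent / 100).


dM = 1.8/100 = 0.018
strain = beta_m * (1-Vf) * dM = 0.42 * 0.35 * 0.018 = 0.002646

0.002646


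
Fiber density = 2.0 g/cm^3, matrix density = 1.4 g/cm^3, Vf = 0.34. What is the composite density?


rho_c = rho_f*Vf + rho_m*(1-Vf) = 2.0*0.34 + 1.4*0.66 = 1.604 g/cm^3

1.604 g/cm^3


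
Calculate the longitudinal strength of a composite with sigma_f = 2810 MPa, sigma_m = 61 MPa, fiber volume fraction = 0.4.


sigma_1 = sigma_f*Vf + sigma_m*(1-Vf) = 2810*0.4 + 61*0.6 = 1160.6 MPa

1160.6 MPa


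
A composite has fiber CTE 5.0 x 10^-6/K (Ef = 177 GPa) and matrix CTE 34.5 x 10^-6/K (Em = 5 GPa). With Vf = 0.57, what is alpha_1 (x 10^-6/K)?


E1 = Ef*Vf + Em*(1-Vf) = 103.04
alpha_1 = (alpha_f*Ef*Vf + alpha_m*Em*(1-Vf))/E1 = 5.62 x 10^-6/K

5.62 x 10^-6/K


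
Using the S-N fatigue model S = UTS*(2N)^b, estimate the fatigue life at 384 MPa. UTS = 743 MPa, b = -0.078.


N = 0.5 * (S/UTS)^(1/b) = 0.5 * (384/743)^(1/-0.078) = 2366.2864 cycles

2366.2864 cycles


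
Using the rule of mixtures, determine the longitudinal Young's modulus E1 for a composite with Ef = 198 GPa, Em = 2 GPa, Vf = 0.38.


E1 = Ef*Vf + Em*(1-Vf) = 198*0.38 + 2*0.62 = 76.48 GPa

76.48 GPa


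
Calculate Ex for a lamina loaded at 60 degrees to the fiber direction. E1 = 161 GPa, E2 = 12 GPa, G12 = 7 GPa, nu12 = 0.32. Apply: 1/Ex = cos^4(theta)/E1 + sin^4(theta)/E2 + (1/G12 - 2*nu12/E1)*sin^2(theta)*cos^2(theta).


cos^4(60) = 0.0625, sin^4(60) = 0.5625, sin^2(60)*cos^2(60) = 0.1875
1/G12 - 2*nu12/E1 = 1/7 - 2*0.32/161 = 0.138882 GPa^-1
1/Ex = 0.0625/161 + 0.5625/12 + 0.138882*0.1875 = 0.0733036 GPa^-1
Ex = 13.64 GPa

13.64 GPa


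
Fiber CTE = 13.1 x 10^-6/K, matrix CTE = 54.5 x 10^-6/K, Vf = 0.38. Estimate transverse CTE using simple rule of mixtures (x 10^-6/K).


alpha_2 = alpha_f*Vf + alpha_m*(1-Vf) = 13.1*0.38 + 54.5*0.62 = 38.8 x 10^-6/K

38.8 x 10^-6/K


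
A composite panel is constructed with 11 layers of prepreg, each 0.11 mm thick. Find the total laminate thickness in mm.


h = n * t_ply = 11 * 0.11 = 1.21 mm

1.21 mm


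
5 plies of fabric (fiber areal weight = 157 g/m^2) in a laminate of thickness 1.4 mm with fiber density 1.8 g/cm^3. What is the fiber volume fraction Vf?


Vf = n * FAW / (rho_f * h * 1000) = 5 * 157 / (1.8 * 1.4 * 1000) = 0.3115

0.3115


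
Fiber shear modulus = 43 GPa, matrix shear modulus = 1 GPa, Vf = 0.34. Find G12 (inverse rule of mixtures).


1/G12 = Vf/Gf + (1-Vf)/Gm = 0.34/43 + 0.66/1
G12 = 1.5 GPa

1.5 GPa


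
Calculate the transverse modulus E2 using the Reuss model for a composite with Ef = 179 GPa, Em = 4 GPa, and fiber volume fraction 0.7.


1/E2 = Vf/Ef + (1-Vf)/Em = 0.7/179 + 0.3/4
E2 = 12.67 GPa

12.67 GPa


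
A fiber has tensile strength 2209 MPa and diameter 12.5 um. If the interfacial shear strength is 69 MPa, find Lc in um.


Lc = sigma_f * d / (2 * tau_i) = 2209 * 12.5 / (2 * 69) = 200.1 um

200.1 um


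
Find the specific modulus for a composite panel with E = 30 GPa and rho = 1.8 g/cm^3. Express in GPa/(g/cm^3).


Specific stiffness = E/rho = 30/1.8 = 16.7 GPa/(g/cm^3)

16.7 GPa/(g/cm^3)


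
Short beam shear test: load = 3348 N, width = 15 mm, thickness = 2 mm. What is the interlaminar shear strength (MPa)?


ILSS = 3F/(4bh) = 3*3348/(4*15*2) = 83.7 MPa

83.7 MPa


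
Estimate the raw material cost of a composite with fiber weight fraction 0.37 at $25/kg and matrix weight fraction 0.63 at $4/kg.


Cost = cost_f*Wf + cost_m*Wm = 25*0.37 + 4*0.63 = $11.77/kg

$11.77/kg


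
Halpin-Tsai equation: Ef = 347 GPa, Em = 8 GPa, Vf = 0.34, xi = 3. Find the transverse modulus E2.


eta = (Ef/Em - 1)/(Ef/Em + xi) = (43.375 - 1)/(43.375 + 3) = 0.9137
E2 = Em*(1+xi*eta*Vf)/(1-eta*Vf) = 22.42 GPa

22.42 GPa


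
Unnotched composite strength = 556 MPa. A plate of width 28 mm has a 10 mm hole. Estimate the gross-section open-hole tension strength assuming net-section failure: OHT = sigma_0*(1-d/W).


OHT = sigma_0*(1-d/W) = 556*(1-10/28) = 357.4 MPa

357.4 MPa


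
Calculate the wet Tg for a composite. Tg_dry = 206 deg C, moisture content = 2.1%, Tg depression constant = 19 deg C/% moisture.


Tg_wet = Tg_dry - k*moisture = 206 - 19*2.1 = 166.1 deg C

166.1 deg C


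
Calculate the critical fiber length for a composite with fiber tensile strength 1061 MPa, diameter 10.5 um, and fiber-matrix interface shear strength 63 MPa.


Lc = sigma_f * d / (2 * tau_i) = 1061 * 10.5 / (2 * 63) = 88.4 um

88.4 um


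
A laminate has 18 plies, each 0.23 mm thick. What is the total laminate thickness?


h = n * t_ply = 18 * 0.23 = 4.14 mm

4.14 mm


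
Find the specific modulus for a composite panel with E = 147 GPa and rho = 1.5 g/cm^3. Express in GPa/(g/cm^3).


Specific stiffness = E/rho = 147/1.5 = 98.0 GPa/(g/cm^3)

98.0 GPa/(g/cm^3)


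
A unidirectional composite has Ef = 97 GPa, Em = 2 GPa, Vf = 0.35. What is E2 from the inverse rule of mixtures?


1/E2 = Vf/Ef + (1-Vf)/Em = 0.35/97 + 0.65/2
E2 = 3.04 GPa

3.04 GPa


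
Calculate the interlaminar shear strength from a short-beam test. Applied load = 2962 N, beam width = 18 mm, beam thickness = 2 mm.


ILSS = 3F/(4bh) = 3*2962/(4*18*2) = 61.71 MPa

61.71 MPa


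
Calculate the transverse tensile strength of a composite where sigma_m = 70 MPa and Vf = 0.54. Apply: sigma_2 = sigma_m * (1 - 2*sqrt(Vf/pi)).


factor = 1 - 2*sqrt(0.54/pi) = 0.1708
sigma_2 = 70 * 0.1708 = 11.96 MPa

11.96 MPa


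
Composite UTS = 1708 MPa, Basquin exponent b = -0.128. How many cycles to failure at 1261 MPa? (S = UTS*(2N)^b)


N = 0.5 * (S/UTS)^(1/b) = 0.5 * (1261/1708)^(1/-0.128) = 5.3511 cycles

5.3511 cycles


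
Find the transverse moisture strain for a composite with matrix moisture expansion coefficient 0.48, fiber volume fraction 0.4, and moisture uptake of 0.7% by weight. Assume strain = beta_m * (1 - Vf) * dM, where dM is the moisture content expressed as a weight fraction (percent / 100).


dM = 0.7/100 = 0.007
strain = beta_m * (1-Vf) * dM = 0.48 * 0.6 * 0.007 = 0.002016

0.002016


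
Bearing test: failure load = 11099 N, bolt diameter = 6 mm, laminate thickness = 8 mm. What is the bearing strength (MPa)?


sigma_br = F/(d*h) = 11099/(6*8) = 231.2 MPa

231.2 MPa


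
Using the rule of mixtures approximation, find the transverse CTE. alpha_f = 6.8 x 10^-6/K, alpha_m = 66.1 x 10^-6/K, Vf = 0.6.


alpha_2 = alpha_f*Vf + alpha_m*(1-Vf) = 6.8*0.6 + 66.1*0.4 = 30.5 x 10^-6/K

30.5 x 10^-6/K


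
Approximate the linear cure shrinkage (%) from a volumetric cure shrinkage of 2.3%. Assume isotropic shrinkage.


Linear shrinkage ≈ vol_shrink/3 = 2.3/3 = 0.767%

0.767%


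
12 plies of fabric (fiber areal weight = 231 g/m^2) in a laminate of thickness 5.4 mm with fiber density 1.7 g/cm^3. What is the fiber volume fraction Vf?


Vf = n * FAW / (rho_f * h * 1000) = 12 * 231 / (1.7 * 5.4 * 1000) = 0.302

0.302


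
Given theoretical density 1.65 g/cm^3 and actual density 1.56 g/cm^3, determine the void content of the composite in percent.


Void% = (rho_theo - rho_actual)/rho_theo * 100 = (1.65 - 1.56)/1.65 * 100 = 5.45%

5.45%


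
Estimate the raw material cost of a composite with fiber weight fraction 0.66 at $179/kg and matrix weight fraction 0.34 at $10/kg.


Cost = cost_f*Wf + cost_m*Wm = 179*0.66 + 10*0.34 = $121.54/kg

$121.54/kg


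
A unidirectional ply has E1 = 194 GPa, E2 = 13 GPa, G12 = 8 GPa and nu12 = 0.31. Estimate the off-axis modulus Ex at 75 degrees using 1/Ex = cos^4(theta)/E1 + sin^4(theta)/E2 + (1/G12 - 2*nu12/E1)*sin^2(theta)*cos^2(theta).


cos^4(75) = 0.004487, sin^4(75) = 0.870513, sin^2(75)*cos^2(75) = 0.0625
1/G12 - 2*nu12/E1 = 1/8 - 2*0.31/194 = 0.121804 GPa^-1
1/Ex = 0.004487/194 + 0.870513/13 + 0.121804*0.0625 = 0.0745984 GPa^-1
Ex = 13.41 GPa

13.41 GPa


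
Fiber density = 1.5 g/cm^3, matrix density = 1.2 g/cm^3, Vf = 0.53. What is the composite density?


rho_c = rho_f*Vf + rho_m*(1-Vf) = 1.5*0.53 + 1.2*0.47 = 1.359 g/cm^3

1.359 g/cm^3


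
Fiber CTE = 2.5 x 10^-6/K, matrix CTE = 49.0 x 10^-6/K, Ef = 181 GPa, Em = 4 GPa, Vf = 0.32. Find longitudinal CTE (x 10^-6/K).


E1 = Ef*Vf + Em*(1-Vf) = 60.64
alpha_1 = (alpha_f*Ef*Vf + alpha_m*Em*(1-Vf))/E1 = 4.59 x 10^-6/K

4.59 x 10^-6/K


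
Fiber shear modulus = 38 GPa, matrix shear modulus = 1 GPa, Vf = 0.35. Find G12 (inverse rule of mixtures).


1/G12 = Vf/Gf + (1-Vf)/Gm = 0.35/38 + 0.65/1
G12 = 1.52 GPa

1.52 GPa


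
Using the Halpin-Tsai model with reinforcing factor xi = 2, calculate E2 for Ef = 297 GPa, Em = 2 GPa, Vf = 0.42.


eta = (Ef/Em - 1)/(Ef/Em + xi) = (148.5 - 1)/(148.5 + 2) = 0.9801
E2 = Em*(1+xi*eta*Vf)/(1-eta*Vf) = 6.2 GPa

6.2 GPa


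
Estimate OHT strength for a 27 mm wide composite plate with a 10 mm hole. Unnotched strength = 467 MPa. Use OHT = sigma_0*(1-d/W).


OHT = sigma_0*(1-d/W) = 467*(1-10/27) = 294.0 MPa

294.0 MPa


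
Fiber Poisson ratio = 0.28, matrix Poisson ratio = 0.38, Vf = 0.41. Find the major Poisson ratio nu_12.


nu_12 = nu_f*Vf + nu_m*(1-Vf) = 0.28*0.41 + 0.38*0.59 = 0.339

0.339


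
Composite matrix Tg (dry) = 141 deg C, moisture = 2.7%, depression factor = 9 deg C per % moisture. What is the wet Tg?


Tg_wet = Tg_dry - k*moisture = 141 - 9*2.7 = 116.7 deg C

116.7 deg C


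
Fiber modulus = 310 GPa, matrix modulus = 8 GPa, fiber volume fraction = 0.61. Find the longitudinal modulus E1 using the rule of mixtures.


E1 = Ef*Vf + Em*(1-Vf) = 310*0.61 + 8*0.39 = 192.22 GPa

192.22 GPa


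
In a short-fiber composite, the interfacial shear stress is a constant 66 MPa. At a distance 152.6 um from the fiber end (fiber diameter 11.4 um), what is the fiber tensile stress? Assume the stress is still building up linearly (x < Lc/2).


Force balance: sigma_f * (pi*d^2/4) = tau * (pi*d) * x  ->  sigma_f = 4 * tau * x / d
sigma_f = 4 * 66 * 152.6 / 11.4 = 3533.9 MPa

3533.9 MPa


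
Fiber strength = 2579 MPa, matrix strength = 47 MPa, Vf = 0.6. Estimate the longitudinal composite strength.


sigma_1 = sigma_f*Vf + sigma_m*(1-Vf) = 2579*0.6 + 47*0.4 = 1566.2 MPa

1566.2 MPa


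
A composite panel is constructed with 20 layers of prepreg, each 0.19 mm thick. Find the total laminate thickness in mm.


h = n * t_ply = 20 * 0.19 = 3.8 mm

3.8 mm


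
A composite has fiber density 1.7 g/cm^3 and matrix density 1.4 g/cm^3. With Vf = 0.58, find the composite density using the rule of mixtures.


rho_c = rho_f*Vf + rho_m*(1-Vf) = 1.7*0.58 + 1.4*0.42 = 1.574 g/cm^3

1.574 g/cm^3


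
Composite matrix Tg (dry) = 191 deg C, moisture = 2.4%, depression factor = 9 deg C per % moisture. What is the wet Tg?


Tg_wet = Tg_dry - k*moisture = 191 - 9*2.4 = 169.4 deg C

169.4 deg C


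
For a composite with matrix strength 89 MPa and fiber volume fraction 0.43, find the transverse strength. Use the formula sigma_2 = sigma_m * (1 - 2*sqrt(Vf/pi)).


factor = 1 - 2*sqrt(0.43/pi) = 0.2601
sigma_2 = 89 * 0.2601 = 23.15 MPa

23.15 MPa


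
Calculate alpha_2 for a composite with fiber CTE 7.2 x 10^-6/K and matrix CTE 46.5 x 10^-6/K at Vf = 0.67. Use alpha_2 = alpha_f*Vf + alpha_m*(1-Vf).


alpha_2 = alpha_f*Vf + alpha_m*(1-Vf) = 7.2*0.67 + 46.5*0.33 = 20.2 x 10^-6/K

20.2 x 10^-6/K


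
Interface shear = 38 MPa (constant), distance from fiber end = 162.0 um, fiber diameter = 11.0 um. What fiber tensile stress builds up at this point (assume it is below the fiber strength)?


Force balance: sigma_f * (pi*d^2/4) = tau * (pi*d) * x  ->  sigma_f = 4 * tau * x / d
sigma_f = 4 * 38 * 162.0 / 11.0 = 2238.5 MPa

2238.5 MPa


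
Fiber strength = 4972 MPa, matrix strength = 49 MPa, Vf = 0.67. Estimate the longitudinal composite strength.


sigma_1 = sigma_f*Vf + sigma_m*(1-Vf) = 4972*0.67 + 49*0.33 = 3347.4 MPa

3347.4 MPa


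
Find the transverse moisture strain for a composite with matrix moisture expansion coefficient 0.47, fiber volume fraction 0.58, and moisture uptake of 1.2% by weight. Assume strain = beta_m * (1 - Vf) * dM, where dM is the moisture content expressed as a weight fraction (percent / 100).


dM = 1.2/100 = 0.012
strain = beta_m * (1-Vf) * dM = 0.47 * 0.42 * 0.012 = 0.0023688

0.0023688


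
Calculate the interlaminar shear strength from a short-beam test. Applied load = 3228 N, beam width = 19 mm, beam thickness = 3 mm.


ILSS = 3F/(4bh) = 3*3228/(4*19*3) = 42.47 MPa

42.47 MPa


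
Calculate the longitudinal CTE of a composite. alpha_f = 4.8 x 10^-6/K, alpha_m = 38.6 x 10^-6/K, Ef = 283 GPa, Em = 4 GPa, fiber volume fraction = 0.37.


E1 = Ef*Vf + Em*(1-Vf) = 107.23
alpha_1 = (alpha_f*Ef*Vf + alpha_m*Em*(1-Vf))/E1 = 5.59 x 10^-6/K

5.59 x 10^-6/K


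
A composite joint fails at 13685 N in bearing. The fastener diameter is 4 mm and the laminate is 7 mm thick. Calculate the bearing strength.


sigma_br = F/(d*h) = 13685/(4*7) = 488.8 MPa

488.8 MPa


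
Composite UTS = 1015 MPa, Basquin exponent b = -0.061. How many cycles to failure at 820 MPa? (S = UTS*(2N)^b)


N = 0.5 * (S/UTS)^(1/b) = 0.5 * (820/1015)^(1/-0.061) = 16.5142 cycles

16.5142 cycles


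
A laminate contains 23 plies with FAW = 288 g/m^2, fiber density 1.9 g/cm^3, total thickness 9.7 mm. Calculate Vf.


Vf = n * FAW / (rho_f * h * 1000) = 23 * 288 / (1.9 * 9.7 * 1000) = 0.3594

0.3594


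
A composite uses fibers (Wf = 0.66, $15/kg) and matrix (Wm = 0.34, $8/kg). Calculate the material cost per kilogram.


Cost = cost_f*Wf + cost_m*Wm = 15*0.66 + 8*0.34 = $12.62/kg

$12.62/kg


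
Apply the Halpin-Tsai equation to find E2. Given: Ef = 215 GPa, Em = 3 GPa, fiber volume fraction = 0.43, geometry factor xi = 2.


eta = (Ef/Em - 1)/(Ef/Em + xi) = (71.6667 - 1)/(71.6667 + 2) = 0.9593
E2 = Em*(1+xi*eta*Vf)/(1-eta*Vf) = 9.32 GPa

9.32 GPa


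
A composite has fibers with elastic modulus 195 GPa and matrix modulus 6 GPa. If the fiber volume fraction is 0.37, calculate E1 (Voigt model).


E1 = Ef*Vf + Em*(1-Vf) = 195*0.37 + 6*0.63 = 75.93 GPa

75.93 GPa


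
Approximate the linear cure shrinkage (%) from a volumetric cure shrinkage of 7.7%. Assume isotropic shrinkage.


Linear shrinkage ≈ vol_shrink/3 = 7.7/3 = 2.567%

2.567%


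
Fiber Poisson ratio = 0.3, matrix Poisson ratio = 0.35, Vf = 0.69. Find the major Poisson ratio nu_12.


nu_12 = nu_f*Vf + nu_m*(1-Vf) = 0.3*0.69 + 0.35*0.31 = 0.3155

0.3155


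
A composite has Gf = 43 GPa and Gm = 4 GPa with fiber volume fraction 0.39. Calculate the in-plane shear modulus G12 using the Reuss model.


1/G12 = Vf/Gf + (1-Vf)/Gm = 0.39/43 + 0.61/4
G12 = 6.19 GPa

6.19 GPa


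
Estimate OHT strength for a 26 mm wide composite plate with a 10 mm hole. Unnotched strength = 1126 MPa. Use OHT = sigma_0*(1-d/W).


OHT = sigma_0*(1-d/W) = 1126*(1-10/26) = 692.9 MPa

692.9 MPa


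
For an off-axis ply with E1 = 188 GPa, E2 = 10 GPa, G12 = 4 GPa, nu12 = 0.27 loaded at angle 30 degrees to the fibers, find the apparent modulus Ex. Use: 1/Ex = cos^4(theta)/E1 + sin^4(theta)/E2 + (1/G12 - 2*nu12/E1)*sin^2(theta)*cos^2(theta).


cos^4(30) = 0.5625, sin^4(30) = 0.0625, sin^2(30)*cos^2(30) = 0.1875
1/G12 - 2*nu12/E1 = 1/4 - 2*0.27/188 = 0.247128 GPa^-1
1/Ex = 0.5625/188 + 0.0625/10 + 0.247128*0.1875 = 0.0555785 GPa^-1
Ex = 17.99 GPa

17.99 GPa


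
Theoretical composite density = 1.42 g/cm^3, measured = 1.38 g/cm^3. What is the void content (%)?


Void% = (rho_theo - rho_actual)/rho_theo * 100 = (1.42 - 1.38)/1.42 * 100 = 2.82%

2.82%


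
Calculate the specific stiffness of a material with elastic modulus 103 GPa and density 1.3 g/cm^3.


Specific stiffness = E/rho = 103/1.3 = 79.2 GPa/(g/cm^3)

79.2 GPa/(g/cm^3)


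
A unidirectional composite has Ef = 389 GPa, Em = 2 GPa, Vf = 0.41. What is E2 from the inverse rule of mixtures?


1/E2 = Vf/Ef + (1-Vf)/Em = 0.41/389 + 0.59/2
E2 = 3.38 GPa

3.38 GPa


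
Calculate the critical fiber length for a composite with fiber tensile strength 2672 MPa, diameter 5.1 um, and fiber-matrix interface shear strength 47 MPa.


Lc = sigma_f * d / (2 * tau_i) = 2672 * 5.1 / (2 * 47) = 145.0 um

145.0 um


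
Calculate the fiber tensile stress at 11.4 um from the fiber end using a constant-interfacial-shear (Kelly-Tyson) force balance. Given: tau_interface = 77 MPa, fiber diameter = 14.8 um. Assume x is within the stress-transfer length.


Force balance: sigma_f * (pi*d^2/4) = tau * (pi*d) * x  ->  sigma_f = 4 * tau * x / d
sigma_f = 4 * 77 * 11.4 / 14.8 = 237.2 MPa

237.2 MPa


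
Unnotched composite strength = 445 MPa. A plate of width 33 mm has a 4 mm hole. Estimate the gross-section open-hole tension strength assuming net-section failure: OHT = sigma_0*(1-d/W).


OHT = sigma_0*(1-d/W) = 445*(1-4/33) = 391.1 MPa

391.1 MPa


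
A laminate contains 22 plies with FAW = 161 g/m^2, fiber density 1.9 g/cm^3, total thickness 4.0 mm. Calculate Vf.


Vf = n * FAW / (rho_f * h * 1000) = 22 * 161 / (1.9 * 4.0 * 1000) = 0.4661

0.4661


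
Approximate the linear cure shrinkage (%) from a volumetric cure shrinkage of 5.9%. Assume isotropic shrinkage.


Linear shrinkage ≈ vol_shrink/3 = 5.9/3 = 1.967%

1.967%


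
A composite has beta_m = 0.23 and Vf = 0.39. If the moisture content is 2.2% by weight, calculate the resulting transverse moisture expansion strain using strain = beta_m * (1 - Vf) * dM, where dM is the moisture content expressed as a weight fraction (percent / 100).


dM = 2.2/100 = 0.022
strain = beta_m * (1-Vf) * dM = 0.23 * 0.61 * 0.022 = 0.0030866

0.0030866


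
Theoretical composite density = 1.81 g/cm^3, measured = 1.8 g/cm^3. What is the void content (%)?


Void% = (rho_theo - rho_actual)/rho_theo * 100 = (1.81 - 1.8)/1.81 * 100 = 0.55%

0.55%


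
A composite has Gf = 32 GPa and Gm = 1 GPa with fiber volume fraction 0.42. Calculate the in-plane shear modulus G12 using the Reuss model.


1/G12 = Vf/Gf + (1-Vf)/Gm = 0.42/32 + 0.58/1
G12 = 1.69 GPa

1.69 GPa


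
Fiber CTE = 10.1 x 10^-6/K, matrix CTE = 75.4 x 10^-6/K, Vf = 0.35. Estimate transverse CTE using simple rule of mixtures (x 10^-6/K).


alpha_2 = alpha_f*Vf + alpha_m*(1-Vf) = 10.1*0.35 + 75.4*0.65 = 52.5 x 10^-6/K

52.5 x 10^-6/K


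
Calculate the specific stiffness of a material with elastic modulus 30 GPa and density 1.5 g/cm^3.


Specific stiffness = E/rho = 30/1.5 = 20.0 GPa/(g/cm^3)

20.0 GPa/(g/cm^3)


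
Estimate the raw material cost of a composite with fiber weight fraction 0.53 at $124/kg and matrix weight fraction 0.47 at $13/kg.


Cost = cost_f*Wf + cost_m*Wm = 124*0.53 + 13*0.47 = $71.83/kg

$71.83/kg


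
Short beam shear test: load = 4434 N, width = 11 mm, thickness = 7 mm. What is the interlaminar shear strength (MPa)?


ILSS = 3F/(4bh) = 3*4434/(4*11*7) = 43.19 MPa

43.19 MPa


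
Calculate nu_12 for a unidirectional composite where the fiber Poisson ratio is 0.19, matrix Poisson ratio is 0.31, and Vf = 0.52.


nu_12 = nu_f*Vf + nu_m*(1-Vf) = 0.19*0.52 + 0.31*0.48 = 0.2476

0.2476


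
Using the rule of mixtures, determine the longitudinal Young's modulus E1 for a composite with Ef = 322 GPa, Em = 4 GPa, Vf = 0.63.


E1 = Ef*Vf + Em*(1-Vf) = 322*0.63 + 4*0.37 = 204.34 GPa

204.34 GPa


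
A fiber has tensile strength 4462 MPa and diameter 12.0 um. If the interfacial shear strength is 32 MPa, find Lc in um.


Lc = sigma_f * d / (2 * tau_i) = 4462 * 12.0 / (2 * 32) = 836.6 um

836.6 um


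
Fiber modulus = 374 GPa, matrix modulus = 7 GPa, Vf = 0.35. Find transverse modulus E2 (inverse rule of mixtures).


1/E2 = Vf/Ef + (1-Vf)/Em = 0.35/374 + 0.65/7
E2 = 10.66 GPa

10.66 GPa


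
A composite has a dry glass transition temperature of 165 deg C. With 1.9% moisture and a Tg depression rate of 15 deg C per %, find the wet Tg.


Tg_wet = Tg_dry - k*moisture = 165 - 15*1.9 = 136.5 deg C

136.5 deg C


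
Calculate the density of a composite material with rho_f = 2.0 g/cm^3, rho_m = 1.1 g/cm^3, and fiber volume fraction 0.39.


rho_c = rho_f*Vf + rho_m*(1-Vf) = 2.0*0.39 + 1.1*0.61 = 1.451 g/cm^3

1.451 g/cm^3


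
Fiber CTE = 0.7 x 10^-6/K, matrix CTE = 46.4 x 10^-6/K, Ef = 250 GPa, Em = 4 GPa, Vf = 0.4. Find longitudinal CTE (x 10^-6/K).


E1 = Ef*Vf + Em*(1-Vf) = 102.4
alpha_1 = (alpha_f*Ef*Vf + alpha_m*Em*(1-Vf))/E1 = 1.77 x 10^-6/K

1.77 x 10^-6/K


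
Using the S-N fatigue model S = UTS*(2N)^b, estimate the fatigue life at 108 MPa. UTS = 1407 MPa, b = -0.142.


N = 0.5 * (S/UTS)^(1/b) = 0.5 * (108/1407)^(1/-0.142) = 3.5495e+07 cycles

3.5495e+07 cycles


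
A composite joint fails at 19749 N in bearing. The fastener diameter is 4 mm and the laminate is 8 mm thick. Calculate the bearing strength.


sigma_br = F/(d*h) = 19749/(4*8) = 617.2 MPa

617.2 MPa


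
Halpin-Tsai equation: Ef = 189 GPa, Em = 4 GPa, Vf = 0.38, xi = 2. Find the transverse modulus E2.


eta = (Ef/Em - 1)/(Ef/Em + xi) = (47.25 - 1)/(47.25 + 2) = 0.9391
E2 = Em*(1+xi*eta*Vf)/(1-eta*Vf) = 10.66 GPa

10.66 GPa


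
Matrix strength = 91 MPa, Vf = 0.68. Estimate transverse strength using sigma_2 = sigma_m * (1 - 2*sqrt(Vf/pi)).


factor = 1 - 2*sqrt(0.68/pi) = 0.0695
sigma_2 = 91 * 0.0695 = 6.33 MPa

6.33 MPa


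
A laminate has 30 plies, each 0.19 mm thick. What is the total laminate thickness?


h = n * t_ply = 30 * 0.19 = 5.7 mm

5.7 mm


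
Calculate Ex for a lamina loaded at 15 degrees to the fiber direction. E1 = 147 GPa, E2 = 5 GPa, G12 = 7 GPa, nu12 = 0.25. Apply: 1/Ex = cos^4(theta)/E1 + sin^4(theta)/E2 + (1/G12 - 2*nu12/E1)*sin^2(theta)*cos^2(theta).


cos^4(15) = 0.870513, sin^4(15) = 0.004487, sin^2(15)*cos^2(15) = 0.0625
1/G12 - 2*nu12/E1 = 1/7 - 2*0.25/147 = 0.139456 GPa^-1
1/Ex = 0.870513/147 + 0.004487/5 + 0.139456*0.0625 = 0.0155353 GPa^-1
Ex = 64.37 GPa

64.37 GPa


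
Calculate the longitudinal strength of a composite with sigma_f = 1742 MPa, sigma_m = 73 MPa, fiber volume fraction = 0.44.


sigma_1 = sigma_f*Vf + sigma_m*(1-Vf) = 1742*0.44 + 73*0.56 = 807.4 MPa

807.4 MPa


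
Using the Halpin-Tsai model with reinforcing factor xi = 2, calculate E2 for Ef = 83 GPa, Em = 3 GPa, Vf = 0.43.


eta = (Ef/Em - 1)/(Ef/Em + xi) = (27.6667 - 1)/(27.6667 + 2) = 0.8989
E2 = Em*(1+xi*eta*Vf)/(1-eta*Vf) = 8.67 GPa

8.67 GPa


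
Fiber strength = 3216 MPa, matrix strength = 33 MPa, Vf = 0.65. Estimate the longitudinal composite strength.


sigma_1 = sigma_f*Vf + sigma_m*(1-Vf) = 3216*0.65 + 33*0.35 = 2102.0 MPa

2102.0 MPa


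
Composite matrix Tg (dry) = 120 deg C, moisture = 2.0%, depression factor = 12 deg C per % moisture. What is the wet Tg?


Tg_wet = Tg_dry - k*moisture = 120 - 12*2.0 = 96.0 deg C

96.0 deg C


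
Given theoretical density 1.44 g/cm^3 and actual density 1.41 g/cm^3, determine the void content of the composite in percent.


Void% = (rho_theo - rho_actual)/rho_theo * 100 = (1.44 - 1.41)/1.44 * 100 = 2.08%

2.08%


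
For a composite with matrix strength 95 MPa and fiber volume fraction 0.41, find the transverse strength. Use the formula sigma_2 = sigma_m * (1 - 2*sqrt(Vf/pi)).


factor = 1 - 2*sqrt(0.41/pi) = 0.2775
sigma_2 = 95 * 0.2775 = 26.36 MPa

26.36 MPa


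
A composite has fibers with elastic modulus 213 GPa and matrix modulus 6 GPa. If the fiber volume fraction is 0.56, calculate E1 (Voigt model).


E1 = Ef*Vf + Em*(1-Vf) = 213*0.56 + 6*0.44 = 121.92 GPa

121.92 GPa


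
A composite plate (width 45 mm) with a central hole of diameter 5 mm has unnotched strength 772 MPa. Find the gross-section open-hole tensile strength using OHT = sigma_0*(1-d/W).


OHT = sigma_0*(1-d/W) = 772*(1-5/45) = 686.2 MPa

686.2 MPa


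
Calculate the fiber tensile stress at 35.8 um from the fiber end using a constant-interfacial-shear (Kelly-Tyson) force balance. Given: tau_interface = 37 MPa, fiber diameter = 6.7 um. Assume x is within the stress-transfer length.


Force balance: sigma_f * (pi*d^2/4) = tau * (pi*d) * x  ->  sigma_f = 4 * tau * x / d
sigma_f = 4 * 37 * 35.8 / 6.7 = 790.8 MPa

790.8 MPa


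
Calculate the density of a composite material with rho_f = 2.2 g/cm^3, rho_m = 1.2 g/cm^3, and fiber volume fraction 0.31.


rho_c = rho_f*Vf + rho_m*(1-Vf) = 2.2*0.31 + 1.2*0.69 = 1.51 g/cm^3

1.51 g/cm^3


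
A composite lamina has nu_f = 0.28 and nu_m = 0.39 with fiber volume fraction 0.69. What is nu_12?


nu_12 = nu_f*Vf + nu_m*(1-Vf) = 0.28*0.69 + 0.39*0.31 = 0.3141

0.3141


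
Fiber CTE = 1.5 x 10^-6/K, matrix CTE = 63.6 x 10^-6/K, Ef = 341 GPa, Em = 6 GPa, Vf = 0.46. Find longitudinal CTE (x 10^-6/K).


E1 = Ef*Vf + Em*(1-Vf) = 160.1
alpha_1 = (alpha_f*Ef*Vf + alpha_m*Em*(1-Vf))/E1 = 2.76 x 10^-6/K

2.76 x 10^-6/K


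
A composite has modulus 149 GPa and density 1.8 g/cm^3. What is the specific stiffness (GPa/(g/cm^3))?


Specific stiffness = E/rho = 149/1.8 = 82.8 GPa/(g/cm^3)

82.8 GPa/(g/cm^3)


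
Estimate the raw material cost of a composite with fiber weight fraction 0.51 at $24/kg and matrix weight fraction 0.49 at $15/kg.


Cost = cost_f*Wf + cost_m*Wm = 24*0.51 + 15*0.49 = $19.59/kg

$19.59/kg


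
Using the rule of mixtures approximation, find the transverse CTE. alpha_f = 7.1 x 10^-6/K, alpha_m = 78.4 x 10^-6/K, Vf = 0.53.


alpha_2 = alpha_f*Vf + alpha_m*(1-Vf) = 7.1*0.53 + 78.4*0.47 = 40.6 x 10^-6/K

40.6 x 10^-6/K


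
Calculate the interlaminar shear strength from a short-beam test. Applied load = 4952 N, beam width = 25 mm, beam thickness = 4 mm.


ILSS = 3F/(4bh) = 3*4952/(4*25*4) = 37.14 MPa

37.14 MPa


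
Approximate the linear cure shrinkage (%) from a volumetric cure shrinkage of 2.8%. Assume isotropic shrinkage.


Linear shrinkage ≈ vol_shrink/3 = 2.8/3 = 0.933%

0.933%


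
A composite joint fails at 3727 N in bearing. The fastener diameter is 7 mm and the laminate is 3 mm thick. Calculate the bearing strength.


sigma_br = F/(d*h) = 3727/(7*3) = 177.5 MPa

177.5 MPa


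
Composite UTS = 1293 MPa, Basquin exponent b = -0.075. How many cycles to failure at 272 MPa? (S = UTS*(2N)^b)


N = 0.5 * (S/UTS)^(1/b) = 0.5 * (272/1293)^(1/-0.075) = 5.3215e+08 cycles

5.3215e+08 cycles


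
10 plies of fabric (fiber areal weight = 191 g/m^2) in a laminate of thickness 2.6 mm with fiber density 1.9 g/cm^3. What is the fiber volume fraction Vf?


Vf = n * FAW / (rho_f * h * 1000) = 10 * 191 / (1.9 * 2.6 * 1000) = 0.3866

0.3866


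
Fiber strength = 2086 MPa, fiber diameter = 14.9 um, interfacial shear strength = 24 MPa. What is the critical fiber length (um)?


Lc = sigma_f * d / (2 * tau_i) = 2086 * 14.9 / (2 * 24) = 647.5 um

647.5 um


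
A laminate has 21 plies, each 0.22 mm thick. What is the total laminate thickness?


h = n * t_ply = 21 * 0.22 = 4.62 mm

4.62 mm


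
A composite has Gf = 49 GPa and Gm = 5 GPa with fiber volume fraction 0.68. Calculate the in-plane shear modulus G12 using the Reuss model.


1/G12 = Vf/Gf + (1-Vf)/Gm = 0.68/49 + 0.32/5
G12 = 12.84 GPa

12.84 GPa


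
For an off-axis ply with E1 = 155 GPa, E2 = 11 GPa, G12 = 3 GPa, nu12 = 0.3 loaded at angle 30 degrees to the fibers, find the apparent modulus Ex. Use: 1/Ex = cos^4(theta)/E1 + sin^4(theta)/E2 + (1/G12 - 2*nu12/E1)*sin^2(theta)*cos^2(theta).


cos^4(30) = 0.5625, sin^4(30) = 0.0625, sin^2(30)*cos^2(30) = 0.1875
1/G12 - 2*nu12/E1 = 1/3 - 2*0.3/155 = 0.329462 GPa^-1
1/Ex = 0.5625/155 + 0.0625/11 + 0.329462*0.1875 = 0.071085 GPa^-1
Ex = 14.07 GPa

14.07 GPa


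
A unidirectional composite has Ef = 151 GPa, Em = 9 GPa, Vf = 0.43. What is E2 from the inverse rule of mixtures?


1/E2 = Vf/Ef + (1-Vf)/Em = 0.43/151 + 0.57/9
E2 = 15.11 GPa

15.11 GPa


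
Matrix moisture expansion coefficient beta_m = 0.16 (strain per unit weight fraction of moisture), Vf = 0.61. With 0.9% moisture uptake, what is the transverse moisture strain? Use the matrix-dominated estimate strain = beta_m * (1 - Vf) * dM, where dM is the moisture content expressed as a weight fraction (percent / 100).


dM = 0.9/100 = 0.009
strain = beta_m * (1-Vf) * dM = 0.16 * 0.39 * 0.009 = 0.0005616

0.0005616


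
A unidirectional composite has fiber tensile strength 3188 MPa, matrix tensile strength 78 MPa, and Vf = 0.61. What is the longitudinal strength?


sigma_1 = sigma_f*Vf + sigma_m*(1-Vf) = 3188*0.61 + 78*0.39 = 1975.1 MPa

1975.1 MPa


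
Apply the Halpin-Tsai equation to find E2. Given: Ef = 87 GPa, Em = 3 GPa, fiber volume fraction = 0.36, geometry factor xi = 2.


eta = (Ef/Em - 1)/(Ef/Em + xi) = (29.0 - 1)/(29.0 + 2) = 0.9032
E2 = Em*(1+xi*eta*Vf)/(1-eta*Vf) = 7.34 GPa

7.34 GPa


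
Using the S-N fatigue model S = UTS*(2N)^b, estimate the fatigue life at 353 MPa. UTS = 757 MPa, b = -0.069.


N = 0.5 * (S/UTS)^(1/b) = 0.5 * (353/757)^(1/-0.069) = 31675.6949 cycles

31675.6949 cycles


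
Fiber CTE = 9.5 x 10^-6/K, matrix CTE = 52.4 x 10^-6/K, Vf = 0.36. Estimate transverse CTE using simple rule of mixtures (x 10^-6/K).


alpha_2 = alpha_f*Vf + alpha_m*(1-Vf) = 9.5*0.36 + 52.4*0.64 = 37.0 x 10^-6/K

37.0 x 10^-6/K


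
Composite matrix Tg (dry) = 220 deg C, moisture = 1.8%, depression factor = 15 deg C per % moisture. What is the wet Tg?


Tg_wet = Tg_dry - k*moisture = 220 - 15*1.8 = 193.0 deg C

193.0 deg C


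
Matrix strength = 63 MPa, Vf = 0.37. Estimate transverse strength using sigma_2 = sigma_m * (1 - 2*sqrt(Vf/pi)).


factor = 1 - 2*sqrt(0.37/pi) = 0.3136
sigma_2 = 63 * 0.3136 = 19.76 MPa

19.76 MPa


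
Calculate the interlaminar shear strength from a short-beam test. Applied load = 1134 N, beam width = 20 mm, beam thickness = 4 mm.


ILSS = 3F/(4bh) = 3*1134/(4*20*4) = 10.63 MPa

10.63 MPa


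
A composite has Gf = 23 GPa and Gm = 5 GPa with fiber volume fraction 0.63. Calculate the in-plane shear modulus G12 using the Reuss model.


1/G12 = Vf/Gf + (1-Vf)/Gm = 0.63/23 + 0.37/5
G12 = 9.86 GPa

9.86 GPa


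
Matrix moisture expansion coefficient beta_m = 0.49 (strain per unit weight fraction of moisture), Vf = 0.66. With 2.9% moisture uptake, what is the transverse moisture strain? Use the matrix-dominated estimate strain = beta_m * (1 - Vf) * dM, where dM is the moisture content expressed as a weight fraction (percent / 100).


dM = 2.9/100 = 0.029
strain = beta_m * (1-Vf) * dM = 0.49 * 0.34 * 0.029 = 0.0048314

0.0048314


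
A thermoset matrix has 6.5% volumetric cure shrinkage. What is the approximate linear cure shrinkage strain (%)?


Linear shrinkage ≈ vol_shrink/3 = 6.5/3 = 2.167%

2.167%


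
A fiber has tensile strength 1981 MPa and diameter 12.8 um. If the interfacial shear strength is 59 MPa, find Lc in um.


Lc = sigma_f * d / (2 * tau_i) = 1981 * 12.8 / (2 * 59) = 214.9 um

214.9 um


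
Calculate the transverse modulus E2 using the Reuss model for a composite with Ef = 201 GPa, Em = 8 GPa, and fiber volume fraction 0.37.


1/E2 = Vf/Ef + (1-Vf)/Em = 0.37/201 + 0.63/8
E2 = 12.41 GPa

12.41 GPa


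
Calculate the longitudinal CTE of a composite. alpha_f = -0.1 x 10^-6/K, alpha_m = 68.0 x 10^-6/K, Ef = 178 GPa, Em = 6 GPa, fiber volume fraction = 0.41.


E1 = Ef*Vf + Em*(1-Vf) = 76.52
alpha_1 = (alpha_f*Ef*Vf + alpha_m*Em*(1-Vf))/E1 = 3.05 x 10^-6/K

3.05 x 10^-6/K


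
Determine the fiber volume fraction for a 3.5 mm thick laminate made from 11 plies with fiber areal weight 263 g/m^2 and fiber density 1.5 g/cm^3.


Vf = n * FAW / (rho_f * h * 1000) = 11 * 263 / (1.5 * 3.5 * 1000) = 0.551

0.551


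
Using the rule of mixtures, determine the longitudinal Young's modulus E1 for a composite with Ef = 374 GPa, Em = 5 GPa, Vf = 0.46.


E1 = Ef*Vf + Em*(1-Vf) = 374*0.46 + 5*0.54 = 174.74 GPa

174.74 GPa


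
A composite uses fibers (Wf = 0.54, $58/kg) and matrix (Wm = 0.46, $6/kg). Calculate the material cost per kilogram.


Cost = cost_f*Wf + cost_m*Wm = 58*0.54 + 6*0.46 = $34.08/kg

$34.08/kg


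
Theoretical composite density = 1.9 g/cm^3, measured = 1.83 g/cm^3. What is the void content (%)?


Void% = (rho_theo - rho_actual)/rho_theo * 100 = (1.9 - 1.83)/1.9 * 100 = 3.68%

3.68%


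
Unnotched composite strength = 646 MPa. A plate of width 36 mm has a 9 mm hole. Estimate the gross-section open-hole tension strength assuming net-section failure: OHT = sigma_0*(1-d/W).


OHT = sigma_0*(1-d/W) = 646*(1-9/36) = 484.5 MPa

484.5 MPa


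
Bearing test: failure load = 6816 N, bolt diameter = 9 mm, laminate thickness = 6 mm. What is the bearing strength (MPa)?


sigma_br = F/(d*h) = 6816/(9*6) = 126.2 MPa

126.2 MPa


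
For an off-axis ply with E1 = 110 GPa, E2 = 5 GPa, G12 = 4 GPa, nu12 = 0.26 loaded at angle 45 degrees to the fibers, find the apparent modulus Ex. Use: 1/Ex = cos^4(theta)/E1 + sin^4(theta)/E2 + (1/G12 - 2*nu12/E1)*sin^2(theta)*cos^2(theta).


cos^4(45) = 0.25, sin^4(45) = 0.25, sin^2(45)*cos^2(45) = 0.25
1/G12 - 2*nu12/E1 = 1/4 - 2*0.26/110 = 0.245273 GPa^-1
1/Ex = 0.25/110 + 0.25/5 + 0.245273*0.25 = 0.1135909 GPa^-1
Ex = 8.8 GPa

8.8 GPa


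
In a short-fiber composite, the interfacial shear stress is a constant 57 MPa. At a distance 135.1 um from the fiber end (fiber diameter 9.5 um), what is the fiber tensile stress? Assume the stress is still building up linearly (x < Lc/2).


Force balance: sigma_f * (pi*d^2/4) = tau * (pi*d) * x  ->  sigma_f = 4 * tau * x / d
sigma_f = 4 * 57 * 135.1 / 9.5 = 3242.4 MPa

3242.4 MPa


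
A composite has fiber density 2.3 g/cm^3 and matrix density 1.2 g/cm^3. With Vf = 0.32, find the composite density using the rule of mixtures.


rho_c = rho_f*Vf + rho_m*(1-Vf) = 2.3*0.32 + 1.2*0.68 = 1.552 g/cm^3

1.552 g/cm^3


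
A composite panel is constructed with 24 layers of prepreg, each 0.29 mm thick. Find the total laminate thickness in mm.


h = n * t_ply = 24 * 0.29 = 6.96 mm

6.96 mm


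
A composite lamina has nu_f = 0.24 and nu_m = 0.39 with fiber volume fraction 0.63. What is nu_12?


nu_12 = nu_f*Vf + nu_m*(1-Vf) = 0.24*0.63 + 0.39*0.37 = 0.2955

0.2955


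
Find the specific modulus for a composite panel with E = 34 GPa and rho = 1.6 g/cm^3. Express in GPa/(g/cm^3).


Specific stiffness = E/rho = 34/1.6 = 21.3 GPa/(g/cm^3)

21.3 GPa/(g/cm^3)


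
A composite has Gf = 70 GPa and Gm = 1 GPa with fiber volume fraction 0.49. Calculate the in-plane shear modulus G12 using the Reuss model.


1/G12 = Vf/Gf + (1-Vf)/Gm = 0.49/70 + 0.51/1
G12 = 1.93 GPa

1.93 GPa


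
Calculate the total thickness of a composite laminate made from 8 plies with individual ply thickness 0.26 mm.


h = n * t_ply = 8 * 0.26 = 2.08 mm

2.08 mm


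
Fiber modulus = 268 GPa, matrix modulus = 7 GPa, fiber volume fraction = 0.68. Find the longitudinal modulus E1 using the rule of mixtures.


E1 = Ef*Vf + Em*(1-Vf) = 268*0.68 + 7*0.32 = 184.48 GPa

184.48 GPa


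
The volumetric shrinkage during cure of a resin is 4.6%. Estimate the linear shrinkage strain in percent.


Linear shrinkage ≈ vol_shrink/3 = 4.6/3 = 1.533%

1.533%


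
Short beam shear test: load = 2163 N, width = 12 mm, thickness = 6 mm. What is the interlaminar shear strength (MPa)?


ILSS = 3F/(4bh) = 3*2163/(4*12*6) = 22.53 MPa

22.53 MPa


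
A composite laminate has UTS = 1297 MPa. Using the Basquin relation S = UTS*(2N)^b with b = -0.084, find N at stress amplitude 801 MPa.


N = 0.5 * (S/UTS)^(1/b) = 0.5 * (801/1297)^(1/-0.084) = 155.1406 cycles

155.1406 cycles


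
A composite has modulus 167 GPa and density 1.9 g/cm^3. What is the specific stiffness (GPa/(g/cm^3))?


Specific stiffness = E/rho = 167/1.9 = 87.9 GPa/(g/cm^3)

87.9 GPa/(g/cm^3)


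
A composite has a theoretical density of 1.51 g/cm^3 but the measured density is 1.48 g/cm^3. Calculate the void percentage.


Void% = (rho_theo - rho_actual)/rho_theo * 100 = (1.51 - 1.48)/1.51 * 100 = 1.99%

1.99%


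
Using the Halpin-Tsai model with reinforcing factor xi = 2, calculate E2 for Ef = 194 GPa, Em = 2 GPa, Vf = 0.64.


eta = (Ef/Em - 1)/(Ef/Em + xi) = (97.0 - 1)/(97.0 + 2) = 0.9697
E2 = Em*(1+xi*eta*Vf)/(1-eta*Vf) = 11.81 GPa

11.81 GPa


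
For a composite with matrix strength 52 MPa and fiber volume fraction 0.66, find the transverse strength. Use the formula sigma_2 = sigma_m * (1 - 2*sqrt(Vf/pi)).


factor = 1 - 2*sqrt(0.66/pi) = 0.0833
sigma_2 = 52 * 0.0833 = 4.33 MPa

4.33 MPa


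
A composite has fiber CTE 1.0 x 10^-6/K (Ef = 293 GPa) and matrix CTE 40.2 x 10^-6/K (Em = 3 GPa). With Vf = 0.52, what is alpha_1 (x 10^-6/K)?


E1 = Ef*Vf + Em*(1-Vf) = 153.8
alpha_1 = (alpha_f*Ef*Vf + alpha_m*Em*(1-Vf))/E1 = 1.37 x 10^-6/K

1.37 x 10^-6/K


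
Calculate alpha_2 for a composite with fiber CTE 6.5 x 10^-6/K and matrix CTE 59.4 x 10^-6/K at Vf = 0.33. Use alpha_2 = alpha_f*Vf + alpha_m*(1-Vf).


alpha_2 = alpha_f*Vf + alpha_m*(1-Vf) = 6.5*0.33 + 59.4*0.67 = 41.9 x 10^-6/K

41.9 x 10^-6/K


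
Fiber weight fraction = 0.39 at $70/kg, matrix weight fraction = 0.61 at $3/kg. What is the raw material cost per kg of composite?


Cost = cost_f*Wf + cost_m*Wm = 70*0.39 + 3*0.61 = $29.13/kg

$29.13/kg


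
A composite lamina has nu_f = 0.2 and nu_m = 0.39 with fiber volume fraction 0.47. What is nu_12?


nu_12 = nu_f*Vf + nu_m*(1-Vf) = 0.2*0.47 + 0.39*0.53 = 0.3007

0.3007


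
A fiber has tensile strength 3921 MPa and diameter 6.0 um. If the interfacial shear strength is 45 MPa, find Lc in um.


Lc = sigma_f * d / (2 * tau_i) = 3921 * 6.0 / (2 * 45) = 261.4 um

261.4 um


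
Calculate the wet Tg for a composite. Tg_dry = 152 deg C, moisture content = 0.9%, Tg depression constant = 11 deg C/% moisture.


Tg_wet = Tg_dry - k*moisture = 152 - 11*0.9 = 142.1 deg C

142.1 deg C


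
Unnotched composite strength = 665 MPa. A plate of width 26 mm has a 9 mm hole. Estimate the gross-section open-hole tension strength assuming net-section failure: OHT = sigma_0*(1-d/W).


OHT = sigma_0*(1-d/W) = 665*(1-9/26) = 434.8 MPa

434.8 MPa


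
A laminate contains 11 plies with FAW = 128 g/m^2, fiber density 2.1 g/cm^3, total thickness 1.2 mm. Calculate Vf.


Vf = n * FAW / (rho_f * h * 1000) = 11 * 128 / (2.1 * 1.2 * 1000) = 0.5587

0.5587


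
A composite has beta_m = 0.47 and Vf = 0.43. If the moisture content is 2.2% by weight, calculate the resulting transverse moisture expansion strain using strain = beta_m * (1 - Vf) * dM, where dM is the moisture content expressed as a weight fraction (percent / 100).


dM = 2.2/100 = 0.022
strain = beta_m * (1-Vf) * dM = 0.47 * 0.57 * 0.022 = 0.0058938

0.0058938


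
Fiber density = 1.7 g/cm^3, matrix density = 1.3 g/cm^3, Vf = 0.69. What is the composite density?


rho_c = rho_f*Vf + rho_m*(1-Vf) = 1.7*0.69 + 1.3*0.31 = 1.576 g/cm^3

1.576 g/cm^3


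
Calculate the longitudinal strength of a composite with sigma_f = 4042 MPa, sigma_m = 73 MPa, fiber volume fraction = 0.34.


sigma_1 = sigma_f*Vf + sigma_m*(1-Vf) = 4042*0.34 + 73*0.66 = 1422.5 MPa

1422.5 MPa
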